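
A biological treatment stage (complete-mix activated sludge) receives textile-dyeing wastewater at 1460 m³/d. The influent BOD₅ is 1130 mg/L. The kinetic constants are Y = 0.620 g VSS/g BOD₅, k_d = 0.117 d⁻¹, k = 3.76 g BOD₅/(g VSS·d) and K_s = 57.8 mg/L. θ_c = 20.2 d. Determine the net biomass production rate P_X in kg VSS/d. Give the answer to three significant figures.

From the Monod/SRT balance for a CMAS, S = K_s·(1+k_d θ_c)/[θ_c·(Y k − k_d) − 1] = 57.8 × (1 + 0.117 × 20.2) / [20.2 × (0.620 × 3.76 − 0.117) − 1] = 194.4 / 43.73 = 4.446 mg/L.
The observed yield is Y_obs = Y/(1 + k_d·θ_c) = 0.620 / (1 + 0.117 × 20.2) = 0.620 / 3.363 = 0.1843 g VSS per g BOD₅ removed.
Mass of BOD₅ removed per day: Q(S₀ − S) = 1460 × 1126 g/m³ = 1643 kg/d.
Biomass produced: P_X = Y_obs·Q·ΔS = 0.1843 × 1643 ≈ 302.9 kg VSS/d.

P_X ≈ 303 kg VSS/d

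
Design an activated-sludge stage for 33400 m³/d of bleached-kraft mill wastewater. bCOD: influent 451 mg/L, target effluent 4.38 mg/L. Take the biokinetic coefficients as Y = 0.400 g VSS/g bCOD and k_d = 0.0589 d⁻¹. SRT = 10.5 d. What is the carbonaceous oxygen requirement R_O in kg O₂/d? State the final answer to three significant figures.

Observed yield with endogenous decay: Y_obs = Y / (1 + k_d·θ_c) = 0.400 / (1 + 0.0589 × 10.5) = 0.400 / 1.618 = 0.2472 g VSS/g bCOD.
ΔS = 451 − 4.38 = 446.6 mg/L, so the substrate removal rate is 33400 × 446.6/1000 = 14917 kg bCOD/d.
Net sludge production P_X = 0.2472 × 14917 = 3687 kg VSS/d.
Carbonaceous O₂ demand = substrate oxidised − cell-mass equivalent = 14917 − 1.42 × 3687 = 9682 kg O₂/d.

R_O ≈ 9680 kg O₂/d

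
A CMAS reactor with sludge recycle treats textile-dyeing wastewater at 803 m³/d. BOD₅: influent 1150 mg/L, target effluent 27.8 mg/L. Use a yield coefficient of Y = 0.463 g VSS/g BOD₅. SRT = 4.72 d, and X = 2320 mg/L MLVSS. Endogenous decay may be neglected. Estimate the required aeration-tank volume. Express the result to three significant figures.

V ≈ 849 m³

V·X = Y·Q·ΔS·θ_c gives V = 0.463 × 803 × (1150 − 27.8) × 4.72 / 2320 = 848.8 m³.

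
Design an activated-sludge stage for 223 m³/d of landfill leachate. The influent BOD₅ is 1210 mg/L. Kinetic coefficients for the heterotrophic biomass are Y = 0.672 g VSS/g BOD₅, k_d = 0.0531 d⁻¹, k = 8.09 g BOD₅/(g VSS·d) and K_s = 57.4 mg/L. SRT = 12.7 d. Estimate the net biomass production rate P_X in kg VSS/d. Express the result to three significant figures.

P_X ≈ 108 kg VSS/d

From the Monod/SRT balance for a CMAS, S = K_s·(1+k_d θ_c)/[θ_c·(Y k − k_d) − 1] = 57.4 × (1 + 0.0531 × 12.7) / [12.7 × (0.672 × 8.09 − 0.0531) − 1] = 96.11 / 67.37 = 1.427 mg/L.
Observed yield with endogenous decay: Y_obs = Y / (1 + k_d·θ_c) = 0.672 / (1 + 0.0531 × 12.7) = 0.672 / 1.674 = 0.4013 g VSS/g BOD₅.
Mass of BOD₅ removed per day: Q(S₀ − S) = 223 × 1209 g/m³ = 269.5 kg/d.
Net biomass production P_X = Y_obs × Q·(S₀ − S) = 0.4013 × 269.5 = 108.2 kg VSS/d.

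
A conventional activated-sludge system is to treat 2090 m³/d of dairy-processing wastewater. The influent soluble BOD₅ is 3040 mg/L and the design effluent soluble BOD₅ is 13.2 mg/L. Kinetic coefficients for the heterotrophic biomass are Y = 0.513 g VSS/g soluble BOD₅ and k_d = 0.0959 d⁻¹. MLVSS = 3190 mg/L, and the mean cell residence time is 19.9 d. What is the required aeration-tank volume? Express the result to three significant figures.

Steady-state biomass mass balance: V·X·(1 + k_d·θ_c) = Y·Q·(S₀ − S)·θ_c, so V = 0.513 × 2090 × (3040 − 13.2) × 19.9 / [3190 × (1 + 0.0959 × 19.9)] = 6.46×10^7 / 9278 = 6961 m³.

V ≈ 6960 m³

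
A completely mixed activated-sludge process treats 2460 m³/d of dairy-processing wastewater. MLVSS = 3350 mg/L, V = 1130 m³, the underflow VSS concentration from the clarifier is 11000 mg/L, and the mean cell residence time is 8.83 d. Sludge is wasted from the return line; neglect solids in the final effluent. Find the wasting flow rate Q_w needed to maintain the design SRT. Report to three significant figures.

θ_c = V·X/(Q_w·X_r) when wasting from the recycle, so Q_w = V·X/(θ_c·X_r) = 1130 × 3350 / (8.83 × 11000) = 38.97 m³/d.

Q_w ≈ 39.0 m³/d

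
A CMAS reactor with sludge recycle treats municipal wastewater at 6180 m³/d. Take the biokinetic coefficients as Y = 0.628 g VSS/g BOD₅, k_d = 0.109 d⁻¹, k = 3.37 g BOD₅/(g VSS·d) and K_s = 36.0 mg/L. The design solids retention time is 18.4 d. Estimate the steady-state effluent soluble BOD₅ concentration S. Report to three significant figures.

For a completely mixed reactor with recycle the Lawrence–McCarty relation gives S = K_s·(1 + k_d·θ_c) / [θ_c·(Y·k − k_d) − 1] = 36.0 × (1 + 0.109 × 18.4) / [18.4 × (0.628 × 3.37 − 0.109) − 1] = 108.2 / 35.94 = 3.011 mg/L.

S ≈ 3.01 mg/L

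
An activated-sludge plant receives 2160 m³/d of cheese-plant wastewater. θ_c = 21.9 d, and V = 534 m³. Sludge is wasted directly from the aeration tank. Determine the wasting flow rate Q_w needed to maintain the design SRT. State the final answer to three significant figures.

Q_w ≈ 24.4 m³/d

Wasting from the aeration tank: Q_w = V / θ_c = 534.0 / 21.9 = 24.38 m³/d.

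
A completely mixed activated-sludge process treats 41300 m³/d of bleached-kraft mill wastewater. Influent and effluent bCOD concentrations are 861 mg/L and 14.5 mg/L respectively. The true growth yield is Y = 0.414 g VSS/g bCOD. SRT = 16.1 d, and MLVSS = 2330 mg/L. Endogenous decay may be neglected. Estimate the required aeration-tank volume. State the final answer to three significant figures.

V·X = Y·Q·ΔS·θ_c gives V = 0.414 × 41300 × (861 − 14.5) × 16.1 / 2330 = 100011 m³.

V ≈ 100000 m³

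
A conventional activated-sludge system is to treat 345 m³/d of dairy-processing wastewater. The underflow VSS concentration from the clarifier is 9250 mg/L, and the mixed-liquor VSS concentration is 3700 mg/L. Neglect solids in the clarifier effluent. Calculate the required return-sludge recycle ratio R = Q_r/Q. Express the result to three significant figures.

R ≈ 0.667

R = Q_r/Q = X/(X_r − X) = 3700 / (9250 − 3700) = 0.6667.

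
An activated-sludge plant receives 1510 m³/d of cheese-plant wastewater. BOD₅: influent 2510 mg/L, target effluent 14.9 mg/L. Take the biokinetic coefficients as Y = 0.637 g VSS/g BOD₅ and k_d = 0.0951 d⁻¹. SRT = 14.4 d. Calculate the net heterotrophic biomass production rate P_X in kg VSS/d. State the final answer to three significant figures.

Observed yield with endogenous decay: Y_obs = Y / (1 + k_d·θ_c) = 0.637 / (1 + 0.0951 × 14.4) = 0.637 / 2.369 = 0.2688 g VSS/g BOD₅.
Substrate removed = Q·(S₀ − S) = 1510 m³/d × (2510 − 14.9) g/m³ = 3.77×10^6 g/d = 3768 kg/d.
So the net sludge growth is P_X = 0.2688 × 3768 = 1013 kg VSS/d.

P_X ≈ 1010 kg VSS/d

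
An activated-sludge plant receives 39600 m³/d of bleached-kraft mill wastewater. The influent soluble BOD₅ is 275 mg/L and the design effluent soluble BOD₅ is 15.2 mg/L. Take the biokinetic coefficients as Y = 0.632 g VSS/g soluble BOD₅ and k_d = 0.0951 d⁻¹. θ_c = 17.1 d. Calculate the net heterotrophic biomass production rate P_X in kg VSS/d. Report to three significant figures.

P_X ≈ 2480 kg VSS/d

Correct the yield for decay: Y_obs = Y/(1 + k_d θ_c) = 0.632 / (1 + 0.0951 × 17.1) = 0.632 / 2.626 = 0.2407.
Substrate removed = Q·(S₀ − S) = 39600 m³/d × (275 − 15.2) g/m³ = 1.03×10^7 g/d = 10288 kg/d.
So the net sludge growth is P_X = 0.2407 × 10288 = 2476 kg VSS/d.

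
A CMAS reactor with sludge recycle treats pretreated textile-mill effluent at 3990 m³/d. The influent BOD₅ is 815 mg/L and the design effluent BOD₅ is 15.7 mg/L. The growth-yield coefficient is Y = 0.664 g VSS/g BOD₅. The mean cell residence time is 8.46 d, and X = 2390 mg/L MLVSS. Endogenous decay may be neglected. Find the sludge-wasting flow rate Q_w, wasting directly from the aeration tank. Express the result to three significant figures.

With k_d = 0 the design equation reduces to V = Y Q (S₀−S) θ_c / X = 0.664 × 3990 × (815 − 15.7) × 8.46 / 2390 = 7496 m³.
Wasting from the aeration tank: Q_w = V / θ_c = 7496 / 8.46 = 886.0 m³/d.

Q_w ≈ 886 m³/d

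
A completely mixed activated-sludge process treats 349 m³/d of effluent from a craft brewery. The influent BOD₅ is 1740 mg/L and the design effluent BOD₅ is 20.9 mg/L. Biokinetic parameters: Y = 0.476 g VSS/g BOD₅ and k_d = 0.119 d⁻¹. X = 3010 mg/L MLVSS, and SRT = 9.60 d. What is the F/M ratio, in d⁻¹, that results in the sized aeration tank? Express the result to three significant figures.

F/M ≈ 0.475 d⁻¹

From the SRT design equation V = Y Q (S₀−S) θ_c / [X (1 + k_d θ_c)] = 0.476 × 349 × (1740 − 20.9) × 9.60 / [3010 × (1 + 0.119 × 9.60)] = 2.74×10^6 / 6449 = 425.1 m³.
F/M = applied load / biomass = Q·S₀/(V·X) = 349 × 1740 / (425.1 × 3010) = 0.4745 d⁻¹.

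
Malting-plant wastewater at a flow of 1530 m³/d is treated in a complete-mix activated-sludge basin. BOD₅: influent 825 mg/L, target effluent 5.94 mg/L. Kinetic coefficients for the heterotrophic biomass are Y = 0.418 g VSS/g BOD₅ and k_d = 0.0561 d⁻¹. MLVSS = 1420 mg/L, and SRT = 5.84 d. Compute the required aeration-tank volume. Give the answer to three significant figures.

V ≈ 1620 m³

Rearranging the biomass balance for a CMAS with decay, V = Y·Q·ΔS·θ_c / [X·(1+k_d θ_c)] = 0.418 × 1530 × (825 − 5.94) × 5.84 / [1420 × (1 + 0.0561 × 5.84)] = 3.06×10^6 / 1885 = 1623 m³.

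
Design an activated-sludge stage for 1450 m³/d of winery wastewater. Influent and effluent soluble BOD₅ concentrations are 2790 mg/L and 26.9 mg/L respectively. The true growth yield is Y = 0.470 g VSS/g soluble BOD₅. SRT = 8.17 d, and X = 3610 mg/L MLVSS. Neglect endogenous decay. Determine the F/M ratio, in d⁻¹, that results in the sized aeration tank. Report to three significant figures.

F/M ≈ 0.263 d⁻¹

Biomass mass balance (decay neglected): V·X = Y·Q·(S₀ − S)·θ_c, so V = 0.470 × 1450 × (2790 − 26.9) × 8.17 / 3610 = 4262 m³.
F/M = applied load / biomass = Q·S₀/(V·X) = 1450 × 2790 / (4262 × 3610) = 0.2630 d⁻¹.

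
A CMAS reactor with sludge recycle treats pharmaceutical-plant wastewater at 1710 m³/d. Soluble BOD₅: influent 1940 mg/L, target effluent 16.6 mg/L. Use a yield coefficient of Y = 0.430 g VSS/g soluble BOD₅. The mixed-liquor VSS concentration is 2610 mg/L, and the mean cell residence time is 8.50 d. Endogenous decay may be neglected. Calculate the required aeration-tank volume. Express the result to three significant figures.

V ≈ 4610 m³

V·X = Y·Q·ΔS·θ_c gives V = 0.430 × 1710 × (1940 − 16.6) × 8.50 / 2610 = 4606 m³.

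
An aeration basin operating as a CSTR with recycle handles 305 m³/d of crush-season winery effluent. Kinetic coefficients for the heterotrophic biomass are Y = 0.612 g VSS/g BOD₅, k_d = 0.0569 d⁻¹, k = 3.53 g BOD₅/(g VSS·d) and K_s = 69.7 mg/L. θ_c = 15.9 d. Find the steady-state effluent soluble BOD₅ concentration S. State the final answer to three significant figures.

From the Monod/SRT balance for a CMAS, S = K_s·(1+k_d θ_c)/[θ_c·(Y k − k_d) − 1] = 69.7 × (1 + 0.0569 × 15.9) / [15.9 × (0.612 × 3.53 − 0.0569) − 1] = 132.8 / 32.45 = 4.092 mg/L.

S ≈ 4.09 mg/L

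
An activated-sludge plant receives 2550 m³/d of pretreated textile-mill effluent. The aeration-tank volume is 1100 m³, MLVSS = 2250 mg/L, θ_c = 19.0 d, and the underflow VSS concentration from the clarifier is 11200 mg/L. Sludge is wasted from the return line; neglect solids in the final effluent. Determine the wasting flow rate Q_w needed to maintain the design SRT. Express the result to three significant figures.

Q_w ≈ 11.6 m³/d

Q_w = (V·X)/(θ_c X_r) = 1100 × 2250 / (19.0 × 11200) = 11.63 m³/d.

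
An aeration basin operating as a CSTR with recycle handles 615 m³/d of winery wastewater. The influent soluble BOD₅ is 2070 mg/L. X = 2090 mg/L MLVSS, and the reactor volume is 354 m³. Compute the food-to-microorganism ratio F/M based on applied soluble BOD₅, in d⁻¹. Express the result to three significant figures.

F/M ≈ 1.72 d⁻¹

F/M = applied load / biomass = Q·S₀/(V·X) = 615 × 2070 / (354.0 × 2090) = 1.721 d⁻¹.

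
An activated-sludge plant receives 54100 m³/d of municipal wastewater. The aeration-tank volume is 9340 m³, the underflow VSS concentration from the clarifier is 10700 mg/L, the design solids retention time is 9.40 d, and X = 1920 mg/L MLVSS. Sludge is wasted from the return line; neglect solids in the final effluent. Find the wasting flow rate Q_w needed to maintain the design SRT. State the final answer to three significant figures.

Q_w ≈ 178 m³/d

Q_w = (V·X)/(θ_c X_r) = 9340 × 1920 / (9.40 × 10700) = 178.3 m³/d.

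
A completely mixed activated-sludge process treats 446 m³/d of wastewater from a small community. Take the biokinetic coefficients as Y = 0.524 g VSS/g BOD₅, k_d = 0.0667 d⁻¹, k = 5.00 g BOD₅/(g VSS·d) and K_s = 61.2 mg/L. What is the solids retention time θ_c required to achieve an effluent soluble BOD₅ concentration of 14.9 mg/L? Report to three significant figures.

θ_c ≈ 2.24 d

From 1/θ_c = Y·k·S/(K_s + S) − k_d: Y·k·S/(K_s+S) = 0.524 × 5.00 × 14.9 / (61.2 + 14.9) = 0.5130 d⁻¹.
1/θ_c = 0.5130 − 0.0667 = 0.4463 d⁻¹, so θ_c = 2.241 d.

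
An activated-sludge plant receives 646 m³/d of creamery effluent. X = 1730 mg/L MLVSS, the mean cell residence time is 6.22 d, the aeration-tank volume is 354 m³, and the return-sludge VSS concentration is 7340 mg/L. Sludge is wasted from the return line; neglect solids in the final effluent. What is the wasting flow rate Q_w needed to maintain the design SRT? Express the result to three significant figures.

Q_w ≈ 13.4 m³/d

Q_w = (V·X)/(θ_c X_r) = 354.0 × 1730 / (6.22 × 7340) = 13.41 m³/d.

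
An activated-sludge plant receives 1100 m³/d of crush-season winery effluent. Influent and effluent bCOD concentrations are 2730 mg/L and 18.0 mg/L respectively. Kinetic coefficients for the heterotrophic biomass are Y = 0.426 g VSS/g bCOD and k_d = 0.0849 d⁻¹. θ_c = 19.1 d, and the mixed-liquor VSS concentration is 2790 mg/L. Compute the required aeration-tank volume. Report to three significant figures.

Steady-state biomass mass balance: V·X·(1 + k_d·θ_c) = Y·Q·(S₀ − S)·θ_c, so V = 0.426 × 1100 × (2730 − 18.0) × 19.1 / [2790 × (1 + 0.0849 × 19.1)] = 2.43×10^7 / 7314 = 3319 m³.

V ≈ 3320 m³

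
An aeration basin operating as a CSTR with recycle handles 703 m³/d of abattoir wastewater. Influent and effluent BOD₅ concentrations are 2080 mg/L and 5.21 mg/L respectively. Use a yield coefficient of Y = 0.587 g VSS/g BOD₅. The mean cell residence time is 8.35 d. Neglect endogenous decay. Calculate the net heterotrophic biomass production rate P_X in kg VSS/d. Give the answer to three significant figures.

P_X ≈ 856 kg VSS/d

Since k_d ≈ 0, Y_obs = Y = 0.587 g VSS/g BOD₅.
Q·(S₀ − S) = 703 × (2080 − 5.21) × 10⁻³ = 1459 kg/d removed.
Biomass produced: P_X = Y_obs·Q·ΔS = 0.5870 × 1459 ≈ 856.2 kg VSS/d.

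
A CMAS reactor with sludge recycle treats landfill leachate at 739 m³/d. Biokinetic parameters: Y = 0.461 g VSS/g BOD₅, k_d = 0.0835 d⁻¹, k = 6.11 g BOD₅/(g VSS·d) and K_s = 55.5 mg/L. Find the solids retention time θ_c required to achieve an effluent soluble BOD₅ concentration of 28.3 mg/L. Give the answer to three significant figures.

Specific growth rate at S = 28.3 mg/L: μ = YkS/(K_s+S) = 0.461·6.11·28.3/(55.5+28.3) = 0.9512 d⁻¹.
Then 1/θ_c = μ − k_d = 0.9512 − 0.0835 = 0.8677 d⁻¹, giving θ_c = 1.152 d.

θ_c ≈ 1.15 d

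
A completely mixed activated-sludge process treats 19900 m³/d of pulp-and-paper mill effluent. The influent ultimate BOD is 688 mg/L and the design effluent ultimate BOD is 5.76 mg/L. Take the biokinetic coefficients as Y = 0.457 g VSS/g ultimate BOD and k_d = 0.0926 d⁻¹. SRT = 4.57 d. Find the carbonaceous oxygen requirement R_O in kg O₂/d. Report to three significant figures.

Y_obs = Y / (1 + k_d θ_c) = 0.457 / (1 + 0.0926 × 4.57) = 0.457 / 1.423 = 0.3211.
ΔS = 688 − 5.76 = 682.2 mg/L, so the substrate removal rate is 19900 × 682.2/1000 = 13577 kg ultimate BOD/d.
P_X = Y_obs·Q·(S₀ − S) = 0.3211 × 13577 = 4360 kg VSS/d.
Carbonaceous O₂ demand = substrate oxidised − cell-mass equivalent = 13577 − 1.42 × 4360 = 7386 kg O₂/d.

R_O ≈ 7390 kg O₂/d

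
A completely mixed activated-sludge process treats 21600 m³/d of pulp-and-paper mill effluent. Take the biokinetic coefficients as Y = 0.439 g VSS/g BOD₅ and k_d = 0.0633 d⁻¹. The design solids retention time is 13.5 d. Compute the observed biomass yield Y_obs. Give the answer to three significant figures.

Observed yield with endogenous decay: Y_obs = Y / (1 + k_d·θ_c) = 0.439 / (1 + 0.0633 × 13.5) = 0.439 / 1.855 = 0.2367 g VSS/g BOD₅.

Y_obs ≈ 0.237 g VSS/g BOD₅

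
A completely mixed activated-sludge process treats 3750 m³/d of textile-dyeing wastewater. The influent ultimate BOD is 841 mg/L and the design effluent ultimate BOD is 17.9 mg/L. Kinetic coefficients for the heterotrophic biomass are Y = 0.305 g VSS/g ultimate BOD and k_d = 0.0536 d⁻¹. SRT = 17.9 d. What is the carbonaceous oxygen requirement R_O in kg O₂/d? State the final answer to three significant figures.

R_O ≈ 2400 kg O₂/d

Observed yield with endogenous decay: Y_obs = Y / (1 + k_d·θ_c) = 0.305 / (1 + 0.0536 × 17.9) = 0.305 / 1.959 = 0.1557 g VSS/g ultimate BOD.
Mass of ultimate BOD removed per day: Q(S₀ − S) = 3750 × 823.1 g/m³ = 3087 kg/d.
Biomass synthesised: P_X = Y_obs × 3087 = 480.5 kg VSS/d.
R_O = Q·(S₀ − S) − 1.42·P_X = 3087 − 1.42 × 480.5 = 2404 kg O₂/d.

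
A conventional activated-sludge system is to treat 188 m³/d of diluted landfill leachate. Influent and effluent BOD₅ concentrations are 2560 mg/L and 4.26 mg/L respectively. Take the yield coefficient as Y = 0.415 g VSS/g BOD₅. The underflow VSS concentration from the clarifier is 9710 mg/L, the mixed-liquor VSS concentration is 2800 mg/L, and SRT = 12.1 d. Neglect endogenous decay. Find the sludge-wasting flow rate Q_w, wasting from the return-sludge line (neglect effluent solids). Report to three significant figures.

V·X = Y·Q·ΔS·θ_c gives V = 0.415 × 188 × (2560 − 4.26) × 12.1 / 2800 = 861.7 m³.
θ_c = V·X/(Q_w·X_r) when wasting from the recycle, so Q_w = V·X/(θ_c·X_r) = 861.7 × 2800 / (12.1 × 9710) = 20.54 m³/d.

Q_w ≈ 20.5 m³/d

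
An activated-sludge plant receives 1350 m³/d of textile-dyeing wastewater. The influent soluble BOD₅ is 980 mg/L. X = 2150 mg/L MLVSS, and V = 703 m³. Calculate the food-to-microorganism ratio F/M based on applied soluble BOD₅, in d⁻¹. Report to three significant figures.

F/M ≈ 0.875 d⁻¹

F/M = Q·S₀ / (V·X) = 1350 × 980 / (703.0 × 2150) = 0.8753 g soluble BOD₅·(g VSS·d)⁻¹.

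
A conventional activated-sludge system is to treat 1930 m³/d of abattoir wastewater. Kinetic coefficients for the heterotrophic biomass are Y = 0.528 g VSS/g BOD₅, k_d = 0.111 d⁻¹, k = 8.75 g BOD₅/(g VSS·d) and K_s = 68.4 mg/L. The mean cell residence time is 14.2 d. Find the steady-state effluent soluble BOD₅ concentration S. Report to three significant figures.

S ≈ 2.80 mg/L

From the Monod/SRT balance for a CMAS, S = K_s·(1+k_d θ_c)/[θ_c·(Y k − k_d) − 1] = 68.4 × (1 + 0.111 × 14.2) / [14.2 × (0.528 × 8.75 − 0.111) − 1] = 176.2 / 63.03 = 2.796 mg/L.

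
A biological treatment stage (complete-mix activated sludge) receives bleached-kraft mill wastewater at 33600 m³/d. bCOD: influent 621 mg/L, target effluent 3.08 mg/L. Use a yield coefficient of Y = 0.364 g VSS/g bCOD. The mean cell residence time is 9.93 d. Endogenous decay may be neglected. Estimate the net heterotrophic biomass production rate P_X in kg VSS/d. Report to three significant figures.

No decay correction is needed, so Y_obs = Y = 0.364.
Q·(S₀ − S) = 33600 × (621 − 3.08) × 10⁻³ = 20762 kg/d removed.
Biomass produced: P_X = Y_obs·Q·ΔS = 0.3640 × 20762 ≈ 7557 kg VSS/d.

P_X ≈ 7560 kg VSS/d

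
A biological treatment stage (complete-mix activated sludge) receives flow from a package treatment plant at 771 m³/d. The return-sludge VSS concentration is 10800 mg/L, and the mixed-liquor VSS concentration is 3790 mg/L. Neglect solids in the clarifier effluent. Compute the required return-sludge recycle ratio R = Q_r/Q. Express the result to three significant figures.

R ≈ 0.541

R = Q_r/Q = X/(X_r − X) = 3790 / (10800 − 3790) = 0.5407.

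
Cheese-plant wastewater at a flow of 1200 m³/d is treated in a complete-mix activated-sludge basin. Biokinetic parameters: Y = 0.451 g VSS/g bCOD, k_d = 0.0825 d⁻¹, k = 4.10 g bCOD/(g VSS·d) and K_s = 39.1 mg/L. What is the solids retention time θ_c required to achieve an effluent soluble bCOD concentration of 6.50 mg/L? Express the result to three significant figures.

θ_c ≈ 5.52 d

At the target effluent, Y k S/(K_s+S) = 0.451×4.10×6.50/45.60 = 0.2636 d⁻¹.
1/θ_c = 0.2636 − 0.0825 = 0.1811 d⁻¹, so θ_c = 5.522 d.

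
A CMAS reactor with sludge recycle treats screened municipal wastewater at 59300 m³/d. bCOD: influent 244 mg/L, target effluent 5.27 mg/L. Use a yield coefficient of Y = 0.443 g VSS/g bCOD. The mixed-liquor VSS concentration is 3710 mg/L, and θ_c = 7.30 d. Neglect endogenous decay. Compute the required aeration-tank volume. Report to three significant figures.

Biomass mass balance (decay neglected): V·X = Y·Q·(S₀ − S)·θ_c, so V = 0.443 × 59300 × (244 − 5.27) × 7.30 / 3710 = 12340 m³.

V ≈ 12300 m³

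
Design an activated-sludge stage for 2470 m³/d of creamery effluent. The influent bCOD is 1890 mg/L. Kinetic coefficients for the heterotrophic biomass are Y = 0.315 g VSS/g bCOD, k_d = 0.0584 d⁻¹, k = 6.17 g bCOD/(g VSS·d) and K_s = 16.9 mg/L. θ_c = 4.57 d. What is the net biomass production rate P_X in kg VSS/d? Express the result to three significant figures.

Effluent substrate depends only on kinetics and SRT: S = K_s(1 + k_d θ_c) / [θ_c(Yk − k_d) − 1] = 16.9 × (1 + 0.0584 × 4.57) / [4.57 × (0.315 × 6.17 − 0.0584) − 1] = 21.41 / 7.615 = 2.812 mg/L.
Correct the yield for decay: Y_obs = Y/(1 + k_d θ_c) = 0.315 / (1 + 0.0584 × 4.57) = 0.315 / 1.267 = 0.2486.
Mass of bCOD removed per day: Q(S₀ − S) = 2470 × 1887 g/m³ = 4661 kg/d.
So the net sludge growth is P_X = 0.2486 × 4661 = 1159 kg VSS/d.

P_X ≈ 1160 kg VSS/d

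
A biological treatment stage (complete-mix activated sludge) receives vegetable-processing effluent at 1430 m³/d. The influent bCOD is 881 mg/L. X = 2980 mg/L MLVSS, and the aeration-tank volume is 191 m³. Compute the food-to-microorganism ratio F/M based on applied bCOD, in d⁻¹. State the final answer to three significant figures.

F/M = Q·S₀ / (V·X) = 1430 × 881 / (191.0 × 2980) = 2.213 g bCOD·(g VSS·d)⁻¹.

F/M ≈ 2.21 d⁻¹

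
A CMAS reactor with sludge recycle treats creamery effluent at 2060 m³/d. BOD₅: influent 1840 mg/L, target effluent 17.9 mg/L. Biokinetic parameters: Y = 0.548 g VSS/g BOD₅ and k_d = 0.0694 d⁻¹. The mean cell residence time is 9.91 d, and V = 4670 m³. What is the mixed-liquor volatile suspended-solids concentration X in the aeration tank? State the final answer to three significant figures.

X ≈ 2590 mg/L

Solving the biomass balance for X: X = Y Q (S₀−S) θ_c / [V (1+k_d θ_c)] = 0.548 × 2060 × (1840 − 17.9) × 9.91 / [4670 × (1 + 0.0694 × 9.91)] = 2586 mg/L.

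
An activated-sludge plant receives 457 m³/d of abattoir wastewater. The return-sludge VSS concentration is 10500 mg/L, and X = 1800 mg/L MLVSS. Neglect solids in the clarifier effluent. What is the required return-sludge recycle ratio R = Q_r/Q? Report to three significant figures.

Solids balance on the clarifier gives (1+R)X = R·X_r, so R = X/(X_r − X) = 1800 / (10500 − 1800) = 0.2069.

R ≈ 0.207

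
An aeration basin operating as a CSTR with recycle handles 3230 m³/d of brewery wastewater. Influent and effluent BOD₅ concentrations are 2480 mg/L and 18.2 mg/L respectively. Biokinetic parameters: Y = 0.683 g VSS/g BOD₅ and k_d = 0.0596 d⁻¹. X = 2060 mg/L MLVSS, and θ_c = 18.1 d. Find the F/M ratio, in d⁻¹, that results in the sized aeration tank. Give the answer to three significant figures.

F/M ≈ 0.169 d⁻¹

Rearranging the biomass balance for a CMAS with decay, V = Y·Q·ΔS·θ_c / [X·(1+k_d θ_c)] = 0.683 × 3230 × (2480 − 18.2) × 18.1 / [2060 × (1 + 0.0596 × 18.1)] = 9.83×10^7 / 4282 = 22955 m³.
F/M = Q·S₀ / (V·X) = 3230 × 2480 / (22955 × 2060) = 0.1694 g BOD₅·(g VSS·d)⁻¹.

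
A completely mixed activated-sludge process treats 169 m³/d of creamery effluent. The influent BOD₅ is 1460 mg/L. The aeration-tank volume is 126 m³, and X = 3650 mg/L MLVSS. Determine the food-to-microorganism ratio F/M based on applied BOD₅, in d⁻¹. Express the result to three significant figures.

F/M = applied load / biomass = Q·S₀/(V·X) = 169 × 1460 / (126.0 × 3650) = 0.5365 d⁻¹.

F/M ≈ 0.537 d⁻¹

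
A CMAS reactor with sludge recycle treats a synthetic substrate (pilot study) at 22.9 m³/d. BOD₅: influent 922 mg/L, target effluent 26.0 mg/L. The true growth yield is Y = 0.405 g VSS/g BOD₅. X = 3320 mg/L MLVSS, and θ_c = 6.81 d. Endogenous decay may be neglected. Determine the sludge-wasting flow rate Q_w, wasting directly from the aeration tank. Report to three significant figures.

With k_d = 0 the design equation reduces to V = Y Q (S₀−S) θ_c / X = 0.405 × 22.9 × (922 − 26.0) × 6.81 / 3320 = 17.05 m³.
Wasting from the aeration tank: Q_w = V / θ_c = 17.05 / 6.81 = 2.503 m³/d.

Q_w ≈ 2.50 m³/d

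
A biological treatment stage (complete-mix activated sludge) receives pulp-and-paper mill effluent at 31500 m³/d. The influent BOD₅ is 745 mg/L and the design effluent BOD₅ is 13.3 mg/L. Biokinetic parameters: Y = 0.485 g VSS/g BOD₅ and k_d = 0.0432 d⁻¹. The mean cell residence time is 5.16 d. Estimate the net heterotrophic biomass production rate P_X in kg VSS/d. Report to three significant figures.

P_X ≈ 9140 kg VSS/d

The observed yield is Y_obs = Y/(1 + k_d·θ_c) = 0.485 / (1 + 0.0432 × 5.16) = 0.485 / 1.223 = 0.3966 g VSS per g BOD₅ removed.
Mass of BOD₅ removed per day: Q(S₀ − S) = 31500 × 731.7 g/m³ = 23049 kg/d.
Net biomass production P_X = Y_obs × Q·(S₀ − S) = 0.3966 × 23049 = 9141 kg VSS/d.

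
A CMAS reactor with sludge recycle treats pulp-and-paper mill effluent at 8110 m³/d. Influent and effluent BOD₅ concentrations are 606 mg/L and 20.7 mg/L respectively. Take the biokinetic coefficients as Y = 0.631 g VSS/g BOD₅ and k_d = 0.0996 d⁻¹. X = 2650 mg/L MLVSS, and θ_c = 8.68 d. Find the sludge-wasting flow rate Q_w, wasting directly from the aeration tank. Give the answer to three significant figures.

Q_w ≈ 606 m³/d

From the SRT design equation V = Y Q (S₀−S) θ_c / [X (1 + k_d θ_c)] = 0.631 × 8110 × (606 − 20.7) × 8.68 / [2650 × (1 + 0.0996 × 8.68)] = 2.6×10^7 / 4941 = 5262 m³.
With mixed-liquor wasting, θ_c = V/Q_w, so Q_w = V/θ_c = 5262/8.68 = 606.2 m³/d.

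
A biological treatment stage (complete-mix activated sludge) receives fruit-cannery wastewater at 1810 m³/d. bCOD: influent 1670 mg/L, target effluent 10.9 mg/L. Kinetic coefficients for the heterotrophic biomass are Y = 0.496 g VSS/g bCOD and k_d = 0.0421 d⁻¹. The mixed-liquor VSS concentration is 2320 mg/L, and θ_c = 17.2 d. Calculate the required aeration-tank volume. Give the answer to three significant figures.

Rearranging the biomass balance for a CMAS with decay, V = Y·Q·ΔS·θ_c / [X·(1+k_d θ_c)] = 0.496 × 1810 × (1670 − 10.9) × 17.2 / [2320 × (1 + 0.0421 × 17.2)] = 2.56×10^7 / 4000 = 6405 m³.

V ≈ 6400 m³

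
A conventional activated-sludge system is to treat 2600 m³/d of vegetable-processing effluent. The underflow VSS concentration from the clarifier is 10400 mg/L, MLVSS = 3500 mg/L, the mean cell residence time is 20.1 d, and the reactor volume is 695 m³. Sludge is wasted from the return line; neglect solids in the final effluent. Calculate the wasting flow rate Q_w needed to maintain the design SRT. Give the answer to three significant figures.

Q_w = (V·X)/(θ_c X_r) = 695.0 × 3500 / (20.1 × 10400) = 11.64 m³/d.

Q_w ≈ 11.6 m³/d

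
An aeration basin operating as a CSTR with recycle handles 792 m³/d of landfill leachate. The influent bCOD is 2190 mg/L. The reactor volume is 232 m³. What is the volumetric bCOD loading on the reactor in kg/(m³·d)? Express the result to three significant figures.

L_v ≈ 7.48 kg bCOD/(m³·d)

L_v = Q S₀ / V = 792 × 2190 × 10⁻³ / 232.0 = 7.476 kg/(m³·d).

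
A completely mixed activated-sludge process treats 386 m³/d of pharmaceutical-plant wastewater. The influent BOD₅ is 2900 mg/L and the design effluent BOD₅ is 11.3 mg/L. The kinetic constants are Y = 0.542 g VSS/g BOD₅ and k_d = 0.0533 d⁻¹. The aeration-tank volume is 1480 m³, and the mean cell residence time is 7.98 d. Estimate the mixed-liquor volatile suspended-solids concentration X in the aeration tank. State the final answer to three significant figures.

X = Y·Q·ΔS·θ_c / [V·(1 + k_d θ_c)] = 0.542 × 386 × (2900 − 11.3) × 7.98 / [1480 × (1 + 0.0533 × 7.98)] = 2286 mg/L.

X ≈ 2290 mg/L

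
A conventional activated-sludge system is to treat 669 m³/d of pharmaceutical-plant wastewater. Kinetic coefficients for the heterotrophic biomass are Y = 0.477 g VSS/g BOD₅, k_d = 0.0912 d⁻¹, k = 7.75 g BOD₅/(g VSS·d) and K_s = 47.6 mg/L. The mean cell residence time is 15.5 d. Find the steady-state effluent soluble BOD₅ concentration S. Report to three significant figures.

S ≈ 2.09 mg/L

From the Monod/SRT balance for a CMAS, S = K_s·(1+k_d θ_c)/[θ_c·(Y k − k_d) − 1] = 47.6 × (1 + 0.0912 × 15.5) / [15.5 × (0.477 × 7.75 − 0.0912) − 1] = 114.9 / 54.89 = 2.093 mg/L.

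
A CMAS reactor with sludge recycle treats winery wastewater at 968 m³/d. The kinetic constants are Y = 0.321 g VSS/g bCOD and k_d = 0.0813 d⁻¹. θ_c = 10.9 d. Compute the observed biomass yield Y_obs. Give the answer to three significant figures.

Y_obs ≈ 0.170 g VSS/g bCOD

The observed yield is Y_obs = Y/(1 + k_d·θ_c) = 0.321 / (1 + 0.0813 × 10.9) = 0.321 / 1.886 = 0.1702 g VSS per g bCOD removed.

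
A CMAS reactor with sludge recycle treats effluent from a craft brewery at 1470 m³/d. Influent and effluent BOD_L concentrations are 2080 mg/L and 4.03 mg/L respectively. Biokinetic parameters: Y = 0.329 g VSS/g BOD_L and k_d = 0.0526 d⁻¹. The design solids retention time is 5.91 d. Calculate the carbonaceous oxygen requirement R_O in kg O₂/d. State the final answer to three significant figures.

R_O ≈ 1960 kg O₂/d

Observed yield with endogenous decay: Y_obs = Y / (1 + k_d·θ_c) = 0.329 / (1 + 0.0526 × 5.91) = 0.329 / 1.311 = 0.2510 g VSS/g BOD_L.
Substrate removed = Q·(S₀ − S) = 1470 m³/d × (2080 − 4.03) g/m³ = 3.05×10^6 g/d = 3052 kg/d.
P_X = Y_obs·Q·(S₀ − S) = 0.2510 × 3052 = 765.9 kg VSS/d.
Carbonaceous O₂ demand = substrate oxidised − cell-mass equivalent = 3052 − 1.42 × 765.9 = 1964 kg O₂/d.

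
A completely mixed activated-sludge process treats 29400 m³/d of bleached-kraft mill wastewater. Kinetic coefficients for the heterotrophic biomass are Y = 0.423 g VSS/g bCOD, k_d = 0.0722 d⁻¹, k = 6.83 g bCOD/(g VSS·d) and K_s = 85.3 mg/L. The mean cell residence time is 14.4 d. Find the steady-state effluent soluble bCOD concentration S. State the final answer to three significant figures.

Effluent substrate depends only on kinetics and SRT: S = K_s(1 + k_d θ_c) / [θ_c(Yk − k_d) − 1] = 85.3 × (1 + 0.0722 × 14.4) / [14.4 × (0.423 × 6.83 − 0.0722) − 1] = 174.0 / 39.56 = 4.398 mg/L.

S ≈ 4.40 mg/L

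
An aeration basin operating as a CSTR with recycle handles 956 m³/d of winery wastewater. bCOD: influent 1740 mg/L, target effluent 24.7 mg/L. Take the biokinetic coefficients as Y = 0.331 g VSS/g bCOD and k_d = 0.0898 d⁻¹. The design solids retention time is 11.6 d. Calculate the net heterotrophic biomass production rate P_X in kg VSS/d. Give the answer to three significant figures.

P_X ≈ 266 kg VSS/d

Observed yield with endogenous decay: Y_obs = Y / (1 + k_d·θ_c) = 0.331 / (1 + 0.0898 × 11.6) = 0.331 / 2.042 = 0.1621 g VSS/g bCOD.
Mass of bCOD removed per day: Q(S₀ − S) = 956 × 1715 g/m³ = 1640 kg/d.
So the net sludge growth is P_X = 0.1621 × 1640 = 265.9 kg VSS/d.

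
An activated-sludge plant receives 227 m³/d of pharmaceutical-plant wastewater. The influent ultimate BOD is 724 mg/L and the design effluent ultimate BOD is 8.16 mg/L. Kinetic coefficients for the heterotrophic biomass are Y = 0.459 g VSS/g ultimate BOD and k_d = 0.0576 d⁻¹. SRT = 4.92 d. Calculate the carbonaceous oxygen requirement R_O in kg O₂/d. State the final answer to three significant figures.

Correct the yield for decay: Y_obs = Y/(1 + k_d θ_c) = 0.459 / (1 + 0.0576 × 4.92) = 0.459 / 1.283 = 0.3576.
Substrate removed = Q·(S₀ − S) = 227 m³/d × (724 − 8.16) g/m³ = 1.62×10^5 g/d = 162.5 kg/d.
Biomass synthesised: P_X = Y_obs × 162.5 = 58.12 kg VSS/d.
Carbonaceous O₂ demand = substrate oxidised − cell-mass equivalent = 162.5 − 1.42 × 58.12 = 79.97 kg O₂/d.

R_O ≈ 80.0 kg O₂/d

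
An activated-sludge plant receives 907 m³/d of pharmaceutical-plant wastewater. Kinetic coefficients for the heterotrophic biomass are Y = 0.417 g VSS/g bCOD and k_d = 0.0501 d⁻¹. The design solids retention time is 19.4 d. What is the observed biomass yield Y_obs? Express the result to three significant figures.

Y_obs = Y / (1 + k_d θ_c) = 0.417 / (1 + 0.0501 × 19.4) = 0.417 / 1.972 = 0.2115.

Y_obs ≈ 0.211 g VSS/g bCOD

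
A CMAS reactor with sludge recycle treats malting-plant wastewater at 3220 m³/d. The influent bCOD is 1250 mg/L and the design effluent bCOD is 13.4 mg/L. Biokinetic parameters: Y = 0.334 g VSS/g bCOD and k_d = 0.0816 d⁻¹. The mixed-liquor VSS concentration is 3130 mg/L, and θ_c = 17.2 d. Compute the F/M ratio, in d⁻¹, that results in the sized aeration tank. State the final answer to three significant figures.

Rearranging the biomass balance for a CMAS with decay, V = Y·Q·ΔS·θ_c / [X·(1+k_d θ_c)] = 0.334 × 3220 × (1250 − 13.4) × 17.2 / [3130 × (1 + 0.0816 × 17.2)] = 2.29×10^7 / 7523 = 3041 m³.
F/M = Q·S₀ / (V·X) = 3220 × 1250 / (3041 × 3130) = 0.4229 g bCOD·(g VSS·d)⁻¹.

F/M ≈ 0.423 d⁻¹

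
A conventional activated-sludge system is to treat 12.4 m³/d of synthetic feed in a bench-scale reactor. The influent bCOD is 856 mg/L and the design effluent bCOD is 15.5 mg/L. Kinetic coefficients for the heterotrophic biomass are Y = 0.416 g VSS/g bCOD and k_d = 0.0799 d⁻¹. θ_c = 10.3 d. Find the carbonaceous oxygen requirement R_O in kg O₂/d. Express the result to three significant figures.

Y_obs = Y / (1 + k_d θ_c) = 0.416 / (1 + 0.0799 × 10.3) = 0.416 / 1.823 = 0.2282.
Substrate removed = Q·(S₀ − S) = 12.4 m³/d × (856 − 15.5) g/m³ = 1.04×10^4 g/d = 10.42 kg/d.
P_X = Y_obs·Q·(S₀ − S) = 0.2282 × 10.42 = 2.378 kg VSS/d.
R_O = Q·ΔS − 1.42 P_X = 10.42 − 3.377 = 7.045 kg O₂/d.

R_O ≈ 7.04 kg O₂/d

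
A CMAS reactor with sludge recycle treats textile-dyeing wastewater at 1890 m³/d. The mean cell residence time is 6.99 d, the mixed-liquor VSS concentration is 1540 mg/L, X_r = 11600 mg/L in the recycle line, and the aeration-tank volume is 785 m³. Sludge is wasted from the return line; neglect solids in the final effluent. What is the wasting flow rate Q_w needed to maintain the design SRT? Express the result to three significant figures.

Q_w ≈ 14.9 m³/d

Wasting from the return line (neglecting effluent solids): Q_w = V·X / (θ_c·X_r) = 785.0 × 1540 / (6.99 × 11600) = 14.91 m³/d.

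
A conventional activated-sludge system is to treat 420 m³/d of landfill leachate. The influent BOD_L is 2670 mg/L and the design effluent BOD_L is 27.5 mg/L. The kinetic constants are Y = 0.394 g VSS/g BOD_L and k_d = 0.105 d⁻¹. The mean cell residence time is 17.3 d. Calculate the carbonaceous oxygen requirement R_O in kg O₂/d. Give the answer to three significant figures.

R_O ≈ 889 kg O₂/d

Y_obs = Y / (1 + k_d θ_c) = 0.394 / (1 + 0.105 × 17.3) = 0.394 / 2.817 = 0.1399.
Q·(S₀ − S) = 420 × (2670 − 27.5) × 10⁻³ = 1110 kg/d removed.
Biomass synthesised: P_X = Y_obs × 1110 = 155.3 kg VSS/d.
Carbonaceous O₂ demand = substrate oxidised − cell-mass equivalent = 1110 − 1.42 × 155.3 = 889.4 kg O₂/d.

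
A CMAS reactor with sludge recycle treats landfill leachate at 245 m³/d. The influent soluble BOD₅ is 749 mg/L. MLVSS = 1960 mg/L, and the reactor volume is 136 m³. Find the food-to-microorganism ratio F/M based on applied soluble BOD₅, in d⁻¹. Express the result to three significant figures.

Food-to-microorganism ratio F/M = Q S₀ / (V X) = 245 × 749 / (136.0 × 1960) = 0.6884 d⁻¹.

F/M ≈ 0.688 d⁻¹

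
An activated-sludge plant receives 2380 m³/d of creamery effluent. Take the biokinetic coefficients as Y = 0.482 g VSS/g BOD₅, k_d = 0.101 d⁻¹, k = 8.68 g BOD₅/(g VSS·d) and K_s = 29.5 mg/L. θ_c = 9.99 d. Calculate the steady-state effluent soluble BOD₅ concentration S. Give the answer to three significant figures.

From the Monod/SRT balance for a CMAS, S = K_s·(1+k_d θ_c)/[θ_c·(Y k − k_d) − 1] = 29.5 × (1 + 0.101 × 9.99) / [9.99 × (0.482 × 8.68 − 0.101) − 1] = 59.27 / 39.79 = 1.490 mg/L.

S ≈ 1.49 mg/L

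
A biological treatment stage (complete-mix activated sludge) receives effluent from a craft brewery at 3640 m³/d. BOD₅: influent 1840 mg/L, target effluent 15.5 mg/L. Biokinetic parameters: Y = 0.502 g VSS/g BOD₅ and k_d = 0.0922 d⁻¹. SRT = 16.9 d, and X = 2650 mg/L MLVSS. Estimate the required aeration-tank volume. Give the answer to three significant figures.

V ≈ 8310 m³

Steady-state biomass mass balance: V·X·(1 + k_d·θ_c) = Y·Q·(S₀ − S)·θ_c, so V = 0.502 × 3640 × (1840 − 15.5) × 16.9 / [2650 × (1 + 0.0922 × 16.9)] = 5.63×10^7 / 6779 = 8311 m³.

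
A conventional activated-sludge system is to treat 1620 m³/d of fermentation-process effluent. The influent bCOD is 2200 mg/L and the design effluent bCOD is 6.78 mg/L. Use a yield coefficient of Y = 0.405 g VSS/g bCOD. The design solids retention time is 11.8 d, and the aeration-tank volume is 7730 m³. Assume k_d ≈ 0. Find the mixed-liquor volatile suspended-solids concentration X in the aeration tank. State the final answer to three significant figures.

Without decay, X = Y Q (S₀−S) θ_c / V = 0.405 × 1620 × (2200 − 6.78) × 11.8 / 7730 = 2197 mg/L.

X ≈ 2200 mg/L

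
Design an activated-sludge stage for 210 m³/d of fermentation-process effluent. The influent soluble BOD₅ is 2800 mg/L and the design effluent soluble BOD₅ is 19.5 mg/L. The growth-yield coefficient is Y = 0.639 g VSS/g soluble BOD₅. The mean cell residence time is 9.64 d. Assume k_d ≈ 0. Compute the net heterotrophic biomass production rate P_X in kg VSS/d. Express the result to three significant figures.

With endogenous decay neglected, the observed yield equals the true yield: Y_obs = Y = 0.639 g VSS/g soluble BOD₅.
Mass of soluble BOD₅ removed per day: Q(S₀ − S) = 210 × 2780 g/m³ = 583.9 kg/d.
So the net sludge growth is P_X = 0.6390 × 583.9 = 373.1 kg VSS/d.

P_X ≈ 373 kg VSS/d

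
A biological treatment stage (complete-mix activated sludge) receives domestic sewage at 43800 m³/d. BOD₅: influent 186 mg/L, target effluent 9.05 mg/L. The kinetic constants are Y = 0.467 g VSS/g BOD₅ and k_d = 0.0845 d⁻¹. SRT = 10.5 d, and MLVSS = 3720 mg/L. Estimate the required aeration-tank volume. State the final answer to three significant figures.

V ≈ 5410 m³

From the SRT design equation V = Y Q (S₀−S) θ_c / [X (1 + k_d θ_c)] = 0.467 × 43800 × (186 − 9.05) × 10.5 / [3720 × (1 + 0.0845 × 10.5)] = 3.8×10^7 / 7021 = 5413 m³.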